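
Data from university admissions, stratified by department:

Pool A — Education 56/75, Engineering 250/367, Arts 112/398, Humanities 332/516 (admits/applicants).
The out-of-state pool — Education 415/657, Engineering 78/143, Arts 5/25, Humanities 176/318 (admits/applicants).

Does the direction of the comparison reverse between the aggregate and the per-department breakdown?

Yes

Education: Pool A 56/75 = 74.7%, the out-of-state pool 415/657 = 63.2% → Pool A
Engineering: Pool A 250/367 = 68.1%, the out-of-state pool 78/143 = 54.5% → Pool A
Arts: Pool A 112/398 = 28.1%, the out-of-state pool 5/25 = 20.0% → Pool A
Humanities: Pool A 332/516 = 64.3%, the out-of-state pool 176/318 = 55.3% → Pool A
Overall: Pool A 750/1356 = 55.3%, the out-of-state pool 674/1143 = 59.0% → the out-of-state pool
Pool A wins each department group but the out-of-state pool wins overall — the comparison reverses. Pool A's applicants skew toward Arts, which has a lower base rate.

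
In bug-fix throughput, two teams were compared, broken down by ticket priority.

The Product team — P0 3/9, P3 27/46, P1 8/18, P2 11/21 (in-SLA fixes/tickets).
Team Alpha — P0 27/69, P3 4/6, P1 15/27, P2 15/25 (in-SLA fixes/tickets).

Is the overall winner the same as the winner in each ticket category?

No

P0: the Product team 3/9 = 33.3%, Team Alpha 27/69 = 39.1% → Team Alpha
P3: the Product team 27/46 = 58.7%, Team Alpha 4/6 = 66.7% → Team Alpha
P1: the Product team 8/18 = 44.4%, Team Alpha 15/27 = 55.6% → Team Alpha
P2: the Product team 11/21 = 52.4%, Team Alpha 15/25 = 60.0% → Team Alpha
Overall: the Product team 49/94 = 52.1%, Team Alpha 61/127 = 48.0% → the Product team
Team Alpha wins each ticket group but the Product team wins overall — the comparison reverses. Team Alpha's tickets skew toward P0, which has a lower base rate.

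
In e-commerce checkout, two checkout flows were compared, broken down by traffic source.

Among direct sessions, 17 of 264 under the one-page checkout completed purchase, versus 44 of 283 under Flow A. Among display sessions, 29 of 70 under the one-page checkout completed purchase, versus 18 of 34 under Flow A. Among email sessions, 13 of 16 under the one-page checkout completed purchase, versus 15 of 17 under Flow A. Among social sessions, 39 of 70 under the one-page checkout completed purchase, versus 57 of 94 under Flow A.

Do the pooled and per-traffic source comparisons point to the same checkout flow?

Yes

Direct: the one-page checkout 17/264 = 6.4%, Flow A 44/283 = 15.5% → Flow A
Display: the one-page checkout 29/70 = 41.4%, Flow A 18/34 = 52.9% → Flow A
Email: the one-page checkout 13/16 = 81.2%, Flow A 15/17 = 88.2% → Flow A
Social: the one-page checkout 39/70 = 55.7%, Flow A 57/94 = 60.6% → Flow A
Overall: the one-page checkout 98/420 = 23.3%, Flow A 134/428 = 31.3% → Flow A
Flow A wins overall and in every traffic group — no reversal.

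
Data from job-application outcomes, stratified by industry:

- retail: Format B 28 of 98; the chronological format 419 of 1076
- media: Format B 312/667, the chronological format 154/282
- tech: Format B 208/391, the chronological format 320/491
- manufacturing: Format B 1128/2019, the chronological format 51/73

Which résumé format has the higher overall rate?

Retail: Format B 28/98 = 28.6%, the chronological format 419/1076 = 38.9% → the chronological format
Media: Format B 312/667 = 46.8%, the chronological format 154/282 = 54.6% → the chronological format
Tech: Format B 208/391 = 53.2%, the chronological format 320/491 = 65.2% → the chronological format
Manufacturing: Format B 1128/2019 = 55.9%, the chronological format 51/73 = 69.9% → the chronological format
Overall: Format B 1676/3175 = 52.8%, the chronological format 944/1922 = 49.1% → Format B
(The chronological format wins every industry group but Format B wins overall — the chronological format's applications skew toward the low-rate retail group.)

Format B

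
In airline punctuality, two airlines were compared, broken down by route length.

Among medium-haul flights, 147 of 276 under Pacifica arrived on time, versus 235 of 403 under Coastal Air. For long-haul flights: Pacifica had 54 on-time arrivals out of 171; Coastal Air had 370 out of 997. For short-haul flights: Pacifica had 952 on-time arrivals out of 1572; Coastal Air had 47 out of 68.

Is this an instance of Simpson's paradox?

Medium-haul: Pacifica 147/276 = 53.3%, Coastal Air 235/403 = 58.3% → Coastal Air
Long-haul: Pacifica 54/171 = 31.6%, Coastal Air 370/997 = 37.1% → Coastal Air
Short-haul: Pacifica 952/1572 = 60.6%, Coastal Air 47/68 = 69.1% → Coastal Air
Overall: Pacifica 1153/2019 = 57.1%, Coastal Air 652/1468 = 44.4% → Pacifica
Coastal Air wins each route group but Pacifica wins overall — the comparison reverses. Coastal Air's flights skew toward long-haul, which has a lower base rate.

Yes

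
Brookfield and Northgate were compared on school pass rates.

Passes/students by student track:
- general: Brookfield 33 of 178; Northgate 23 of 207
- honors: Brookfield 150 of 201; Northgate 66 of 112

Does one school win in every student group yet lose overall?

General: Brookfield 33/178 = 18.5%, Northgate 23/207 = 11.1% → Brookfield
Honors: Brookfield 150/201 = 74.6%, Northgate 66/112 = 58.9% → Brookfield
Overall: Brookfield 183/379 = 48.3%, Northgate 89/319 = 27.9% → Brookfield
Brookfield wins overall and in every student group — no reversal.

No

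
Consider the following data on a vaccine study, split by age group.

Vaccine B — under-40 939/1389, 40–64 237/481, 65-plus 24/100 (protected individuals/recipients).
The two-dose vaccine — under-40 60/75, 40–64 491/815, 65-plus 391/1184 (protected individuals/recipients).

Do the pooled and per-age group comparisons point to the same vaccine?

No

Under-40: Vaccine B 939/1389 = 67.6%, the two-dose vaccine 60/75 = 80.0% → the two-dose vaccine
40–64: Vaccine B 237/481 = 49.3%, the two-dose vaccine 491/815 = 60.2% → the two-dose vaccine
65-plus: Vaccine B 24/100 = 24.0%, the two-dose vaccine 391/1184 = 33.0% → the two-dose vaccine
Overall: Vaccine B 1200/1970 = 60.9%, the two-dose vaccine 942/2074 = 45.4% → Vaccine B
The two-dose vaccine wins each age group but Vaccine B wins overall — the comparison reverses. The two-dose vaccine's recipients skew toward 65-plus, which has a lower base rate.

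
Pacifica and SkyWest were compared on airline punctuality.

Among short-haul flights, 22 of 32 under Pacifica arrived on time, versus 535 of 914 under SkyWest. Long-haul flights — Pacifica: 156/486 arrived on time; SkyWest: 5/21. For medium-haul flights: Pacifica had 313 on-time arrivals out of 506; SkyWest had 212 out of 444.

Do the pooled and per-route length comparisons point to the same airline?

No

Short-haul: Pacifica 22/32 = 68.8%, SkyWest 535/914 = 58.5% → Pacifica
Long-haul: Pacifica 156/486 = 32.1%, SkyWest 5/21 = 23.8% → Pacifica
Medium-haul: Pacifica 313/506 = 61.9%, SkyWest 212/444 = 47.7% → Pacifica
Overall: Pacifica 491/1024 = 47.9%, SkyWest 752/1379 = 54.5% → SkyWest
Pacifica wins each route group but SkyWest wins overall — the comparison reverses. Pacifica's flights skew toward long-haul, which has a lower base rate.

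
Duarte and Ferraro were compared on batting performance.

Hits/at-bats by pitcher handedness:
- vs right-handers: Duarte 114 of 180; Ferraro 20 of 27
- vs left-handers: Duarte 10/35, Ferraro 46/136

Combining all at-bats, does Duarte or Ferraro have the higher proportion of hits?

Duarte

Vs right-handers: Duarte 114/180 = 63.3%, Ferraro 20/27 = 74.1% → Ferraro
Vs left-handers: Duarte 10/35 = 28.6%, Ferraro 46/136 = 33.8% → Ferraro
Overall: Duarte 124/215 = 57.7%, Ferraro 66/163 = 40.5% → Duarte
(Ferraro wins every pitcher group but Duarte wins overall — Ferraro's at-bats skew toward the low-rate vs left-handers group.)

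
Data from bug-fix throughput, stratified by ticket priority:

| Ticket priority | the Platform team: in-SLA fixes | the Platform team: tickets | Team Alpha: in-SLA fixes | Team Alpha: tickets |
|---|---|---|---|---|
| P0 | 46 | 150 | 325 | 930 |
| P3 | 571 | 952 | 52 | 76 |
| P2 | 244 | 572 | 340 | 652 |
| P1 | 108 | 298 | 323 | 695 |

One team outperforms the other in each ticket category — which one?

Team Alpha

P0: the Platform team 46/150 = 30.7%, Team Alpha 325/930 = 34.9% → Team Alpha
P3: the Platform team 571/952 = 60.0%, Team Alpha 52/76 = 68.4% → Team Alpha
P2: the Platform team 244/572 = 42.7%, Team Alpha 340/652 = 52.1% → Team Alpha
P1: the Platform team 108/298 = 36.2%, Team Alpha 323/695 = 46.5% → Team Alpha
Team Alpha has the higher rate in all 4 groups.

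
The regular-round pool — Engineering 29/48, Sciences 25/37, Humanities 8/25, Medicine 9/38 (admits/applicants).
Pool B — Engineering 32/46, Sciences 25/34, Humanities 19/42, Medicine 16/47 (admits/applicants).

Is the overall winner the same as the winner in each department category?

Yes

Engineering: the regular-round pool 29/48 = 60.4%, Pool B 32/46 = 69.6% → Pool B
Sciences: the regular-round pool 25/37 = 67.6%, Pool B 25/34 = 73.5% → Pool B
Humanities: the regular-round pool 8/25 = 32.0%, Pool B 19/42 = 45.2% → Pool B
Medicine: the regular-round pool 9/38 = 23.7%, Pool B 16/47 = 34.0% → Pool B
Overall: the regular-round pool 71/148 = 48.0%, Pool B 92/169 = 54.4% → Pool B
Pool B wins overall and in every department group — no reversal.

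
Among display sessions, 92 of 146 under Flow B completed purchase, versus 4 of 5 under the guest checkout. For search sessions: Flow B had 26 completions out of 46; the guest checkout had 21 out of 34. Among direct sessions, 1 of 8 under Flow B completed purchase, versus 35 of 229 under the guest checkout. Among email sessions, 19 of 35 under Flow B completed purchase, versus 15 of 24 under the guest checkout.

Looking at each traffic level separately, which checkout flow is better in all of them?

the guest checkout

Display: Flow B 92/146 = 63.0%, the guest checkout 4/5 = 80.0% → the guest checkout
Search: Flow B 26/46 = 56.5%, the guest checkout 21/34 = 61.8% → the guest checkout
Direct: Flow B 1/8 = 12.5%, the guest checkout 35/229 = 15.3% → the guest checkout
Email: Flow B 19/35 = 54.3%, the guest checkout 15/24 = 62.5% → the guest checkout
The guest checkout has the higher rate in all 4 groups.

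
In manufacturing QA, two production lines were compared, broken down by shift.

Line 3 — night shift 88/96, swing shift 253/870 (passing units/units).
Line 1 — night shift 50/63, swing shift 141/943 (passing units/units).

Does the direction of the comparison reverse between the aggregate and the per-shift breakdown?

Night shift: Line 3 88/96 = 91.7%, Line 1 50/63 = 79.4% → Line 3
Swing shift: Line 3 253/870 = 29.1%, Line 1 141/943 = 15.0% → Line 3
Overall: Line 3 341/966 = 35.3%, Line 1 191/1006 = 19.0% → Line 3
Line 3 wins overall and in every shift group — no reversal.

No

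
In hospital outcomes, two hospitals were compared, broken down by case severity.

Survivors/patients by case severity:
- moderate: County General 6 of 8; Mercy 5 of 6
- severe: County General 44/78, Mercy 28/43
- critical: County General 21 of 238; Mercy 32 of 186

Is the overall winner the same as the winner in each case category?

Yes

Moderate: County General 6/8 = 75.0%, Mercy 5/6 = 83.3% → Mercy
Severe: County General 44/78 = 56.4%, Mercy 28/43 = 65.1% → Mercy
Critical: County General 21/238 = 8.8%, Mercy 32/186 = 17.2% → Mercy
Overall: County General 71/324 = 21.9%, Mercy 65/235 = 27.7% → Mercy
Mercy wins overall and in every case group — no reversal.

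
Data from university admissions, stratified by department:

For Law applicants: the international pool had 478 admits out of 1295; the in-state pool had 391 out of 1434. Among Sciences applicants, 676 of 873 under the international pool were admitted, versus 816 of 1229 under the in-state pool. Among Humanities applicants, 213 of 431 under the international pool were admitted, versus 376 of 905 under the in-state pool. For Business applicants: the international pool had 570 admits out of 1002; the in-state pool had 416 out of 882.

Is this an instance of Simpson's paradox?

Law: the international pool 478/1295 = 36.9%, the in-state pool 391/1434 = 27.3% → the international pool
Sciences: the international pool 676/873 = 77.4%, the in-state pool 816/1229 = 66.4% → the international pool
Humanities: the international pool 213/431 = 49.4%, the in-state pool 376/905 = 41.5% → the international pool
Business: the international pool 570/1002 = 56.9%, the in-state pool 416/882 = 47.2% → the international pool
Overall: the international pool 1937/3601 = 53.8%, the in-state pool 1999/4450 = 44.9% → the international pool
The international pool wins overall and in every department group — no reversal.

No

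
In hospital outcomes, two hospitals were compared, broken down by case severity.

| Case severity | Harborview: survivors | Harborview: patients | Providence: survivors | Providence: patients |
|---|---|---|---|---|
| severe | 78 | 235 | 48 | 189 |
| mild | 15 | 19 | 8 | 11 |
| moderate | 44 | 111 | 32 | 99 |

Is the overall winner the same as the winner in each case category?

Severe: Harborview 78/235 = 33.2%, Providence 48/189 = 25.4% → Harborview
Mild: Harborview 15/19 = 78.9%, Providence 8/11 = 72.7% → Harborview
Moderate: Harborview 44/111 = 39.6%, Providence 32/99 = 32.3% → Harborview
Overall: Harborview 137/365 = 37.5%, Providence 88/299 = 29.4% → Harborview
Harborview wins overall and in every case group — no reversal.

Yes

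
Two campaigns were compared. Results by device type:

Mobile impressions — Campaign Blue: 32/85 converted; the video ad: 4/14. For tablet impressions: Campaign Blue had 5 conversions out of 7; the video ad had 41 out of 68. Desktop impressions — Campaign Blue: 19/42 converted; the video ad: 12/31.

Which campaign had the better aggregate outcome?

Mobile: Campaign Blue 32/85 = 37.6%, the video ad 4/14 = 28.6% → Campaign Blue
Tablet: Campaign Blue 5/7 = 71.4%, the video ad 41/68 = 60.3% → Campaign Blue
Desktop: Campaign Blue 19/42 = 45.2%, the video ad 12/31 = 38.7% → Campaign Blue
Overall: Campaign Blue 56/134 = 41.8%, the video ad 57/113 = 50.4% → the video ad
(Campaign Blue wins every device group but the video ad wins overall — Campaign Blue's impressions skew toward the low-rate mobile group.)

the video ad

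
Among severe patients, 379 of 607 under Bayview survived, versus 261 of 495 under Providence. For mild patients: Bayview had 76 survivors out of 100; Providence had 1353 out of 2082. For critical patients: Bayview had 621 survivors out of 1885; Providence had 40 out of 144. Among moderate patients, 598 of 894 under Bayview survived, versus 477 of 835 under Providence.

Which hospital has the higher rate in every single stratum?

Severe: Bayview 379/607 = 62.4%, Providence 261/495 = 52.7% → Bayview
Mild: Bayview 76/100 = 76.0%, Providence 1353/2082 = 65.0% → Bayview
Critical: Bayview 621/1885 = 32.9%, Providence 40/144 = 27.8% → Bayview
Moderate: Bayview 598/894 = 66.9%, Providence 477/835 = 57.1% → Bayview
Bayview has the higher rate in all 4 groups.

Bayview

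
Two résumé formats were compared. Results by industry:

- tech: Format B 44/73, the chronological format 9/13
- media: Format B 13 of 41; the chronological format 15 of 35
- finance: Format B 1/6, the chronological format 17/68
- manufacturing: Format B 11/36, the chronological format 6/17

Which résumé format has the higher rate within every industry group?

the chronological format

Tech: Format B 44/73 = 60.3%, the chronological format 9/13 = 69.2% → the chronological format
Media: Format B 13/41 = 31.7%, the chronological format 15/35 = 42.9% → the chronological format
Finance: Format B 1/6 = 16.7%, the chronological format 17/68 = 25.0% → the chronological format
Manufacturing: Format B 11/36 = 30.6%, the chronological format 6/17 = 35.3% → the chronological format
The chronological format has the higher rate in all 4 groups.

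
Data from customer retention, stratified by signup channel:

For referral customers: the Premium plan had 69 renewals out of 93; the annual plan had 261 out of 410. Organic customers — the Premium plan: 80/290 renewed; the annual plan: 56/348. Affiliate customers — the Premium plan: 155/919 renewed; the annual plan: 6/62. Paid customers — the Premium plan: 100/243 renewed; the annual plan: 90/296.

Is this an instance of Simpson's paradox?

Yes

Referral: the Premium plan 69/93 = 74.2%, the annual plan 261/410 = 63.7% → the Premium plan
Organic: the Premium plan 80/290 = 27.6%, the annual plan 56/348 = 16.1% → the Premium plan
Affiliate: the Premium plan 155/919 = 16.9%, the annual plan 6/62 = 9.7% → the Premium plan
Paid: the Premium plan 100/243 = 41.2%, the annual plan 90/296 = 30.4% → the Premium plan
Overall: the Premium plan 404/1545 = 26.1%, the annual plan 413/1116 = 37.0% → the annual plan
The Premium plan wins each signup group but the annual plan wins overall — the comparison reverses. The Premium plan's customers skew toward affiliate, which has a lower base rate.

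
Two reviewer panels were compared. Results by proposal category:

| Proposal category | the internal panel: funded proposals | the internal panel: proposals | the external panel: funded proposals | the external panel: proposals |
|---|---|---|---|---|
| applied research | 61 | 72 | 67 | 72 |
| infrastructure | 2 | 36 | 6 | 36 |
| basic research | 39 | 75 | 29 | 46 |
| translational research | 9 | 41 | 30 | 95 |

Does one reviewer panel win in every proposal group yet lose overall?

No

Applied research: the internal panel 61/72 = 84.7%, the external panel 67/72 = 93.1% → the external panel
Infrastructure: the internal panel 2/36 = 5.6%, the external panel 6/36 = 16.7% → the external panel
Basic research: the internal panel 39/75 = 52.0%, the external panel 29/46 = 63.0% → the external panel
Translational research: the internal panel 9/41 = 22.0%, the external panel 30/95 = 31.6% → the external panel
Overall: the internal panel 111/224 = 49.6%, the external panel 132/249 = 53.0% → the external panel
The external panel wins overall and in every proposal group — no reversal.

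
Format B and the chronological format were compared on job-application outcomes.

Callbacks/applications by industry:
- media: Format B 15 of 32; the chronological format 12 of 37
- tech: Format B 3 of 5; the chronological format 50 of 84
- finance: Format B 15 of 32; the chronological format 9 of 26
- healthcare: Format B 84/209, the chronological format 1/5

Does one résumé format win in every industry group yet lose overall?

Media: Format B 15/32 = 46.9%, the chronological format 12/37 = 32.4% → Format B
Tech: Format B 3/5 = 60.0%, the chronological format 50/84 = 59.5% → Format B
Finance: Format B 15/32 = 46.9%, the chronological format 9/26 = 34.6% → Format B
Healthcare: Format B 84/209 = 40.2%, the chronological format 1/5 = 20.0% → Format B
Overall: Format B 117/278 = 42.1%, the chronological format 72/152 = 47.4% → the chronological format
Format B wins each industry group but the chronological format wins overall — the comparison reverses. Format B's applications skew toward healthcare, which has a lower base rate.

Yes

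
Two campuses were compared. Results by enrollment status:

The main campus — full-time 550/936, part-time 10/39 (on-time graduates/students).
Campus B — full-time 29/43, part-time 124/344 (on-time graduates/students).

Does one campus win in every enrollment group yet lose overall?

Yes

Full-time: the main campus 550/936 = 58.8%, Campus B 29/43 = 67.4% → Campus B
Part-time: the main campus 10/39 = 25.6%, Campus B 124/344 = 36.0% → Campus B
Overall: the main campus 560/975 = 57.4%, Campus B 153/387 = 39.5% → the main campus
Campus B wins each enrollment group but the main campus wins overall — the comparison reverses. Campus B's students skew toward part-time, which has a lower base rate.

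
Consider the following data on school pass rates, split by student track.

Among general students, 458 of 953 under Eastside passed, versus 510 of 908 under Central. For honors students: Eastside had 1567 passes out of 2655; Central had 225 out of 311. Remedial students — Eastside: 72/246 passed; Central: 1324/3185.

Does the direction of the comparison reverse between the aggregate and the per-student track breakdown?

Yes

General: Eastside 458/953 = 48.1%, Central 510/908 = 56.2% → Central
Honors: Eastside 1567/2655 = 59.0%, Central 225/311 = 72.3% → Central
Remedial: Eastside 72/246 = 29.3%, Central 1324/3185 = 41.6% → Central
Overall: Eastside 2097/3854 = 54.4%, Central 2059/4404 = 46.8% → Eastside
Central wins each student group but Eastside wins overall — the comparison reverses. Central's students skew toward remedial, which has a lower base rate.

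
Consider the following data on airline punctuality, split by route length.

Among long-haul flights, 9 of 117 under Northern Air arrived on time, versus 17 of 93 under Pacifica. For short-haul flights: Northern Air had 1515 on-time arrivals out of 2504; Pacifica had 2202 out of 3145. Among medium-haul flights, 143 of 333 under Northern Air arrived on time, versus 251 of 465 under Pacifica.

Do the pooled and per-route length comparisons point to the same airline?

Yes

Long-haul: Northern Air 9/117 = 7.7%, Pacifica 17/93 = 18.3% → Pacifica
Short-haul: Northern Air 1515/2504 = 60.5%, Pacifica 2202/3145 = 70.0% → Pacifica
Medium-haul: Northern Air 143/333 = 42.9%, Pacifica 251/465 = 54.0% → Pacifica
Overall: Northern Air 1667/2954 = 56.4%, Pacifica 2470/3703 = 66.7% → Pacifica
Pacifica wins overall and in every route group — no reversal.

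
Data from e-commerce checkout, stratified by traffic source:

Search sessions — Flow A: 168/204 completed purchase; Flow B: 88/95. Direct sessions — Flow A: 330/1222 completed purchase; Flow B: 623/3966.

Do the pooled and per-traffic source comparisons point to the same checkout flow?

Search: Flow A 168/204 = 82.4%, Flow B 88/95 = 92.6% → Flow B
Direct: Flow A 330/1222 = 27.0%, Flow B 623/3966 = 15.7% → Flow A
Overall: Flow A 498/1426 = 34.9%, Flow B 711/4061 = 17.5% → Flow A
Neither sweeps: Flow A wins 1 of 2 groups, Flow B wins 1. Flow A wins overall but not every group — no Simpson reversal.

No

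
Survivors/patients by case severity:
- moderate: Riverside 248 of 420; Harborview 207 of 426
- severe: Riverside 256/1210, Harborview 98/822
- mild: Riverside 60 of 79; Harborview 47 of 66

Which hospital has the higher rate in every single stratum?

Riverside

Moderate: Riverside 248/420 = 59.0%, Harborview 207/426 = 48.6% → Riverside
Severe: Riverside 256/1210 = 21.2%, Harborview 98/822 = 11.9% → Riverside
Mild: Riverside 60/79 = 75.9%, Harborview 47/66 = 71.2% → Riverside
Riverside has the higher rate in all 3 groups.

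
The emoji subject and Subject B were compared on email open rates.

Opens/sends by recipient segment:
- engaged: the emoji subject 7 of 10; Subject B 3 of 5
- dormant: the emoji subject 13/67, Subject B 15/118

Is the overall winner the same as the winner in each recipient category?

Engaged: the emoji subject 7/10 = 70.0%, Subject B 3/5 = 60.0% → the emoji subject
Dormant: the emoji subject 13/67 = 19.4%, Subject B 15/118 = 12.7% → the emoji subject
Overall: the emoji subject 20/77 = 26.0%, Subject B 18/123 = 14.6% → the emoji subject
The emoji subject wins overall and in every recipient group — no reversal.

Yes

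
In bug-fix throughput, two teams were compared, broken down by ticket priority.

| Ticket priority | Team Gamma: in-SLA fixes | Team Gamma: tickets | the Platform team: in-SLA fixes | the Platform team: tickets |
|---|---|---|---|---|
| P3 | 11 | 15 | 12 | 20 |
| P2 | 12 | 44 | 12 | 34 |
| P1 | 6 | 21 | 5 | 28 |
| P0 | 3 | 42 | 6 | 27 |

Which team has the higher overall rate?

P3: Team Gamma 11/15 = 73.3%, the Platform team 12/20 = 60.0% → Team Gamma
P2: Team Gamma 12/44 = 27.3%, the Platform team 12/34 = 35.3% → the Platform team
P1: Team Gamma 6/21 = 28.6%, the Platform team 5/28 = 17.9% → Team Gamma
P0: Team Gamma 3/42 = 7.1%, the Platform team 6/27 = 22.2% → the Platform team
Overall: Team Gamma 32/122 = 26.2%, the Platform team 35/109 = 32.1% → the Platform team
(Neither sweeps every ticket group, but the Platform team has the higher pooled rate.)

the Platform team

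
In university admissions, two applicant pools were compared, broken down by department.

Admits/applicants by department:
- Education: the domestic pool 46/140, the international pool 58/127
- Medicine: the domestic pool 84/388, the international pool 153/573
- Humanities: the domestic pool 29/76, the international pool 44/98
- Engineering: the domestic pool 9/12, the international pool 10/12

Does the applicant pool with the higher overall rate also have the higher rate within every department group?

Yes

Education: the domestic pool 46/140 = 32.9%, the international pool 58/127 = 45.7% → the international pool
Medicine: the domestic pool 84/388 = 21.6%, the international pool 153/573 = 26.7% → the international pool
Humanities: the domestic pool 29/76 = 38.2%, the international pool 44/98 = 44.9% → the international pool
Engineering: the domestic pool 9/12 = 75.0%, the international pool 10/12 = 83.3% → the international pool
Overall: the domestic pool 168/616 = 27.3%, the international pool 265/810 = 32.7% → the international pool
The international pool wins overall and in every department group — no reversal.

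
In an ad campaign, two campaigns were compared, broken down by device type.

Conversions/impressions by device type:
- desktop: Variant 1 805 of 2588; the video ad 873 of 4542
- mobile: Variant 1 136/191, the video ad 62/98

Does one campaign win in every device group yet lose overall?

Desktop: Variant 1 805/2588 = 31.1%, the video ad 873/4542 = 19.2% → Variant 1
Mobile: Variant 1 136/191 = 71.2%, the video ad 62/98 = 63.3% → Variant 1
Overall: Variant 1 941/2779 = 33.9%, the video ad 935/4640 = 20.2% → Variant 1
Variant 1 wins overall and in every device group — no reversal.

No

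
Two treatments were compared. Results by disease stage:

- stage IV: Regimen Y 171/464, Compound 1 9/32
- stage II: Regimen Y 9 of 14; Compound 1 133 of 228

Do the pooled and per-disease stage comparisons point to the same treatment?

Stage IV: Regimen Y 171/464 = 36.9%, Compound 1 9/32 = 28.1% → Regimen Y
Stage II: Regimen Y 9/14 = 64.3%, Compound 1 133/228 = 58.3% → Regimen Y
Overall: Regimen Y 180/478 = 37.7%, Compound 1 142/260 = 54.6% → Compound 1
Regimen Y wins each disease group but Compound 1 wins overall — the comparison reverses. Regimen Y's patients skew toward stage IV, which has a lower base rate.

No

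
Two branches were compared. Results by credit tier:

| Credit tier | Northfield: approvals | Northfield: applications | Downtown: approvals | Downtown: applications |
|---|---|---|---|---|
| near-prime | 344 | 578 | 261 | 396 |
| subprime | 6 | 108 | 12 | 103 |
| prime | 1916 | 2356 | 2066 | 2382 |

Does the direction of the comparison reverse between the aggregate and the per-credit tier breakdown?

Near-prime: Northfield 344/578 = 59.5%, Downtown 261/396 = 65.9% → Downtown
Subprime: Northfield 6/108 = 5.6%, Downtown 12/103 = 11.7% → Downtown
Prime: Northfield 1916/2356 = 81.3%, Downtown 2066/2382 = 86.7% → Downtown
Overall: Northfield 2266/3042 = 74.5%, Downtown 2339/2881 = 81.2% → Downtown
Downtown wins overall and in every credit group — no reversal.

No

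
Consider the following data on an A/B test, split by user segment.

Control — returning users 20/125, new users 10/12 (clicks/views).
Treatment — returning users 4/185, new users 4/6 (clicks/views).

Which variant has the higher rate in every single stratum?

Control

Returning users: Control 20/125 = 16.0%, Treatment 4/185 = 2.2% → Control
New users: Control 10/12 = 83.3%, Treatment 4/6 = 66.7% → Control
Control has the higher rate in both groups.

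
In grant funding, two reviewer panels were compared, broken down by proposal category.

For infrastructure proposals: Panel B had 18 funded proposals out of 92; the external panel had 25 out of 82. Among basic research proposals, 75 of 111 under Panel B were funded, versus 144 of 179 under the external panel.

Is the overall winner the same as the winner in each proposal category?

Infrastructure: Panel B 18/92 = 19.6%, the external panel 25/82 = 30.5% → the external panel
Basic research: Panel B 75/111 = 67.6%, the external panel 144/179 = 80.4% → the external panel
Overall: Panel B 93/203 = 45.8%, the external panel 169/261 = 64.8% → the external panel
The external panel wins overall and in every proposal group — no reversal.

Yes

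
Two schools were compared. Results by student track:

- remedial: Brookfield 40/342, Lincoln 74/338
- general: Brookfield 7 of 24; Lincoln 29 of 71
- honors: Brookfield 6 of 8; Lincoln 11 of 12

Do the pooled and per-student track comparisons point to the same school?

Remedial: Brookfield 40/342 = 11.7%, Lincoln 74/338 = 21.9% → Lincoln
General: Brookfield 7/24 = 29.2%, Lincoln 29/71 = 40.8% → Lincoln
Honors: Brookfield 6/8 = 75.0%, Lincoln 11/12 = 91.7% → Lincoln
Overall: Brookfield 53/374 = 14.2%, Lincoln 114/421 = 27.1% → Lincoln
Lincoln wins overall and in every student group — no reversal.

Yes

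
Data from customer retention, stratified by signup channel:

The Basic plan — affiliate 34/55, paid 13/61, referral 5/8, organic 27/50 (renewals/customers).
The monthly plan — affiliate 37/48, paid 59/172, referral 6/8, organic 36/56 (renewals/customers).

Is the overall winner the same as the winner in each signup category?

Affiliate: the Basic plan 34/55 = 61.8%, the monthly plan 37/48 = 77.1% → the monthly plan
Paid: the Basic plan 13/61 = 21.3%, the monthly plan 59/172 = 34.3% → the monthly plan
Referral: the Basic plan 5/8 = 62.5%, the monthly plan 6/8 = 75.0% → the monthly plan
Organic: the Basic plan 27/50 = 54.0%, the monthly plan 36/56 = 64.3% → the monthly plan
Overall: the Basic plan 79/174 = 45.4%, the monthly plan 138/284 = 48.6% → the monthly plan
The monthly plan wins overall and in every signup group — no reversal.

Yes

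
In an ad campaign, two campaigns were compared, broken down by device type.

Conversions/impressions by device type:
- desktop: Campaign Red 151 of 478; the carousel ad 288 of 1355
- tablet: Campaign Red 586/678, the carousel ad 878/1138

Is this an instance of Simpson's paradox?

Desktop: Campaign Red 151/478 = 31.6%, the carousel ad 288/1355 = 21.3% → Campaign Red
Tablet: Campaign Red 586/678 = 86.4%, the carousel ad 878/1138 = 77.2% → Campaign Red
Overall: Campaign Red 737/1156 = 63.8%, the carousel ad 1166/2493 = 46.8% → Campaign Red
Campaign Red wins overall and in every device group — no reversal.

No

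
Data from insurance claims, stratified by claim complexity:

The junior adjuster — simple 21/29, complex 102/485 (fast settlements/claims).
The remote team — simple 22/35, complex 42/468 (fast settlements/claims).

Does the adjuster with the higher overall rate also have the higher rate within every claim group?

Simple: the junior adjuster 21/29 = 72.4%, the remote team 22/35 = 62.9% → the junior adjuster
Complex: the junior adjuster 102/485 = 21.0%, the remote team 42/468 = 9.0% → the junior adjuster
Overall: the junior adjuster 123/514 = 23.9%, the remote team 64/503 = 12.7% → the junior adjuster
The junior adjuster wins overall and in every claim group — no reversal.

Yes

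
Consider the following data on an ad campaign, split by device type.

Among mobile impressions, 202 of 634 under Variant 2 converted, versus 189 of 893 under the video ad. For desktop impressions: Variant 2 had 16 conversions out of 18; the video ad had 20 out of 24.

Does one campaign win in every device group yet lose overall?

Mobile: Variant 2 202/634 = 31.9%, the video ad 189/893 = 21.2% → Variant 2
Desktop: Variant 2 16/18 = 88.9%, the video ad 20/24 = 83.3% → Variant 2
Overall: Variant 2 218/652 = 33.4%, the video ad 209/917 = 22.8% → Variant 2
Variant 2 wins overall and in every device group — no reversal.

No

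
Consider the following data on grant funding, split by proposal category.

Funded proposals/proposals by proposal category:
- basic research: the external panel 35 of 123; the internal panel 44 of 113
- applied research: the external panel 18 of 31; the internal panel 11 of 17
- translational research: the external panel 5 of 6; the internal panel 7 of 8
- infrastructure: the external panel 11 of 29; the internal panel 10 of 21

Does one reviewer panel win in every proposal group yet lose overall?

No

Basic research: the external panel 35/123 = 28.5%, the internal panel 44/113 = 38.9% → the internal panel
Applied research: the external panel 18/31 = 58.1%, the internal panel 11/17 = 64.7% → the internal panel
Translational research: the external panel 5/6 = 83.3%, the internal panel 7/8 = 87.5% → the internal panel
Infrastructure: the external panel 11/29 = 37.9%, the internal panel 10/21 = 47.6% → the internal panel
Overall: the external panel 69/189 = 36.5%, the internal panel 72/159 = 45.3% → the internal panel
The internal panel wins overall and in every proposal group — no reversal.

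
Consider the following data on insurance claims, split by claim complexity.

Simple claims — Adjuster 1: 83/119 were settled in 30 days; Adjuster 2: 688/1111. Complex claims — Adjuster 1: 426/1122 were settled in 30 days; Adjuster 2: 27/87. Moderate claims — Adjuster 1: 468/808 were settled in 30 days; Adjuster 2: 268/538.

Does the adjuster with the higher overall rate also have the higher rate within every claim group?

Simple: Adjuster 1 83/119 = 69.7%, Adjuster 2 688/1111 = 61.9% → Adjuster 1
Complex: Adjuster 1 426/1122 = 38.0%, Adjuster 2 27/87 = 31.0% → Adjuster 1
Moderate: Adjuster 1 468/808 = 57.9%, Adjuster 2 268/538 = 49.8% → Adjuster 1
Overall: Adjuster 1 977/2049 = 47.7%, Adjuster 2 983/1736 = 56.6% → Adjuster 2
Adjuster 1 wins each claim group but Adjuster 2 wins overall — the comparison reverses. Adjuster 1's claims skew toward complex, which has a lower base rate.

No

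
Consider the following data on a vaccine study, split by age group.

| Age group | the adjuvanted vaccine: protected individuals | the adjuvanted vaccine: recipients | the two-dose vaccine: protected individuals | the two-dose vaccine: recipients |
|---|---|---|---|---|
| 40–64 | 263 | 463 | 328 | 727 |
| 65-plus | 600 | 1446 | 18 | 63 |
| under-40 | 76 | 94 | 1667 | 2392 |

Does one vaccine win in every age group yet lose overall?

Yes

40–64: the adjuvanted vaccine 263/463 = 56.8%, the two-dose vaccine 328/727 = 45.1% → the adjuvanted vaccine
65-plus: the adjuvanted vaccine 600/1446 = 41.5%, the two-dose vaccine 18/63 = 28.6% → the adjuvanted vaccine
Under-40: the adjuvanted vaccine 76/94 = 80.9%, the two-dose vaccine 1667/2392 = 69.7% → the adjuvanted vaccine
Overall: the adjuvanted vaccine 939/2003 = 46.9%, the two-dose vaccine 2013/3182 = 63.3% → the two-dose vaccine
The adjuvanted vaccine wins each age group but the two-dose vaccine wins overall — the comparison reverses. The adjuvanted vaccine's recipients skew toward 65-plus, which has a lower base rate.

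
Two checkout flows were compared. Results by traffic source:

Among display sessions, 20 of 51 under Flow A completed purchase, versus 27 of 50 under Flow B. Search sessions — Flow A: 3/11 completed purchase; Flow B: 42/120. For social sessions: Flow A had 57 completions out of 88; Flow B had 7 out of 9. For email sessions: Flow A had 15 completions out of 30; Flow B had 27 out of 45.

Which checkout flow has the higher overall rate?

Flow A

Display: Flow A 20/51 = 39.2%, Flow B 27/50 = 54.0% → Flow B
Search: Flow A 3/11 = 27.3%, Flow B 42/120 = 35.0% → Flow B
Social: Flow A 57/88 = 64.8%, Flow B 7/9 = 77.8% → Flow B
Email: Flow A 15/30 = 50.0%, Flow B 27/45 = 60.0% → Flow B
Overall: Flow A 95/180 = 52.8%, Flow B 103/224 = 46.0% → Flow A
(Flow B wins every traffic group but Flow A wins overall — Flow B's sessions skew toward the low-rate search group.)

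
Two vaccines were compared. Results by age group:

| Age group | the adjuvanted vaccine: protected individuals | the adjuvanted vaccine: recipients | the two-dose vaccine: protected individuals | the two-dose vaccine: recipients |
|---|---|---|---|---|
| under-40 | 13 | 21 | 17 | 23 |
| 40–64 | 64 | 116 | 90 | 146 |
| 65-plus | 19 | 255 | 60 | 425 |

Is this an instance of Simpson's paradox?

No

Under-40: the adjuvanted vaccine 13/21 = 61.9%, the two-dose vaccine 17/23 = 73.9% → the two-dose vaccine
40–64: the adjuvanted vaccine 64/116 = 55.2%, the two-dose vaccine 90/146 = 61.6% → the two-dose vaccine
65-plus: the adjuvanted vaccine 19/255 = 7.5%, the two-dose vaccine 60/425 = 14.1% → the two-dose vaccine
Overall: the adjuvanted vaccine 96/392 = 24.5%, the two-dose vaccine 167/594 = 28.1% → the two-dose vaccine
The two-dose vaccine wins overall and in every age group — no reversal.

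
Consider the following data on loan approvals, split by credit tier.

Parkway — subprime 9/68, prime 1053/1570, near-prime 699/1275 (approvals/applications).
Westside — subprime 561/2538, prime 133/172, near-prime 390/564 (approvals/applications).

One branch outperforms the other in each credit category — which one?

Subprime: Parkway 9/68 = 13.2%, Westside 561/2538 = 22.1% → Westside
Prime: Parkway 1053/1570 = 67.1%, Westside 133/172 = 77.3% → Westside
Near-prime: Parkway 699/1275 = 54.8%, Westside 390/564 = 69.1% → Westside
Westside has the higher rate in all 3 groups.

Westside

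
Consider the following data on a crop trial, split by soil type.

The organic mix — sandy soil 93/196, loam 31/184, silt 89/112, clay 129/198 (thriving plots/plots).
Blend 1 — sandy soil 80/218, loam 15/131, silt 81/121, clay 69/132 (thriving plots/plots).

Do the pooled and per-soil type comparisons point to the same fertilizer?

Sandy soil: the organic mix 93/196 = 47.4%, Blend 1 80/218 = 36.7% → the organic mix
Loam: the organic mix 31/184 = 16.8%, Blend 1 15/131 = 11.5% → the organic mix
Silt: the organic mix 89/112 = 79.5%, Blend 1 81/121 = 66.9% → the organic mix
Clay: the organic mix 129/198 = 65.2%, Blend 1 69/132 = 52.3% → the organic mix
Overall: the organic mix 342/690 = 49.6%, Blend 1 245/602 = 40.7% → the organic mix
The organic mix wins overall and in every soil group — no reversal.

Yes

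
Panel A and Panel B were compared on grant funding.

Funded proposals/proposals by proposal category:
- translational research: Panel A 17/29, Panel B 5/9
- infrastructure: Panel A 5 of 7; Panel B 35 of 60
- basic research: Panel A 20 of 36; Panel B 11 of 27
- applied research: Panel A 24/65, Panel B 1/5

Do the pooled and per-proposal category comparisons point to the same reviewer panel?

No

Translational research: Panel A 17/29 = 58.6%, Panel B 5/9 = 55.6% → Panel A
Infrastructure: Panel A 5/7 = 71.4%, Panel B 35/60 = 58.3% → Panel A
Basic research: Panel A 20/36 = 55.6%, Panel B 11/27 = 40.7% → Panel A
Applied research: Panel A 24/65 = 36.9%, Panel B 1/5 = 20.0% → Panel A
Overall: Panel A 66/137 = 48.2%, Panel B 52/101 = 51.5% → Panel B
Panel A wins each proposal group but Panel B wins overall — the comparison reverses. Panel A's proposals skew toward applied research, which has a lower base rate.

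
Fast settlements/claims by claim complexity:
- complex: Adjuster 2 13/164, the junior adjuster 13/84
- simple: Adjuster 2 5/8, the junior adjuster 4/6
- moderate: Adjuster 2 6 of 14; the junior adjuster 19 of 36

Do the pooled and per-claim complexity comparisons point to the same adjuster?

Yes

Complex: Adjuster 2 13/164 = 7.9%, the junior adjuster 13/84 = 15.5% → the junior adjuster
Simple: Adjuster 2 5/8 = 62.5%, the junior adjuster 4/6 = 66.7% → the junior adjuster
Moderate: Adjuster 2 6/14 = 42.9%, the junior adjuster 19/36 = 52.8% → the junior adjuster
Overall: Adjuster 2 24/186 = 12.9%, the junior adjuster 36/126 = 28.6% → the junior adjuster
The junior adjuster wins overall and in every claim group — no reversal.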